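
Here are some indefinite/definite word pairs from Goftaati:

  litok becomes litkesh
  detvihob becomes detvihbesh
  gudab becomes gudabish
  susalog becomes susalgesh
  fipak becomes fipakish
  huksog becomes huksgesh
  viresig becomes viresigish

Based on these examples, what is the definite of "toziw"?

litok and fipak both end in -k yet inflect differently (litkesh, fipakish), so the final letter is not what conditions the rule; the last vowel is.
"toziw" has last vowel 'i'. The one such stem in the data (viresig → viresigish) adds -ish, so the same rule applies.
The other pattern: stems whose last vowel is 'o' delete the last vowel and add -esh.
So toziw → toziwish.

toziwish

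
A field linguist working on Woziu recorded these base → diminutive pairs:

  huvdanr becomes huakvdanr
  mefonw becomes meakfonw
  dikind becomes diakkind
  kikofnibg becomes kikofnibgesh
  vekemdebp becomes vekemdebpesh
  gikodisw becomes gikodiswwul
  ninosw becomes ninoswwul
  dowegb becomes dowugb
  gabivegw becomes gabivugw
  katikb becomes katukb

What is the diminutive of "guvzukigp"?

mefonw and gikodisw both end in -w yet inflect differently (meakfonw, gikodiswwul), so the final letter is not what conditions the rule; the second-to-last letter is.
"guvzukigp" has second-to-last letter 'g'. The stems whose second-to-last letter is 'g' (dowegb → dowugb, gabivegw → gabivugw) change the last vowel to 'u'.
So guvzukigp → guvzukugp.

guvzukugp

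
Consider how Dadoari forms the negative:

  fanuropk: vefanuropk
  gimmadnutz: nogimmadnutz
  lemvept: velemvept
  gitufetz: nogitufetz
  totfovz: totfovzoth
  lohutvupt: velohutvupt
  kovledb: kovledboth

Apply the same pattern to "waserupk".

totfovz and gitufetz both end in -z yet inflect differently (totfovzoth, nogitufetz), so the final letter is not what conditions the rule; the second-to-last letter is.
"waserupk" has second-to-last letter 'p'. The stems whose second-to-last letter is 'p' (fanuropk → vefanuropk, lohutvupt → velohutvupt, lemvept → velemvept) add the prefix ve-.
The other patterns: stems whose second-to-last letter is 'd' or 'v' add -oth; stems whose second-to-last letter is 't' add the prefix no-.
So waserupk → vewaserupk.

vewaserupk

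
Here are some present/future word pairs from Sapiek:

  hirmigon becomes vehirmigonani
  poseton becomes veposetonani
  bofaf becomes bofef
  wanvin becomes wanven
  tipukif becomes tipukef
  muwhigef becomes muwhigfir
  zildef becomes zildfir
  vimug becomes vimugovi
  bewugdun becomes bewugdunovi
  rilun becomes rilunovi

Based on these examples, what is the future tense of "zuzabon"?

vezuzabonani

"zuzabon" has last vowel 'o'. The stems whose last vowel is 'o' (hirmigon → vehirmigonani, poseton → veposetonani) add ve- … -ani around the stem.
So zuzabon → vezuzabonani.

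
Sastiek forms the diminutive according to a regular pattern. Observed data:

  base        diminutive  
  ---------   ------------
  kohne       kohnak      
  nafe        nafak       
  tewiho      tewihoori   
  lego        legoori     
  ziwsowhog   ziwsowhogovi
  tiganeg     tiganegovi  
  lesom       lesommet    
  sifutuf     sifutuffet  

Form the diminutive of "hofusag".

tewiho and ziwsowhog both have last vowel 'o' yet inflect differently (tewihoori, ziwsowhogovi), so the last vowel is not what conditions the rule; the final letter is.
"hofusag" ends in -g. The stems ending in -g (ziwsowhog → ziwsowhogovi, tiganeg → tiganegovi) add -ovi.
So hofusag → hofusagovi.

hofusagovi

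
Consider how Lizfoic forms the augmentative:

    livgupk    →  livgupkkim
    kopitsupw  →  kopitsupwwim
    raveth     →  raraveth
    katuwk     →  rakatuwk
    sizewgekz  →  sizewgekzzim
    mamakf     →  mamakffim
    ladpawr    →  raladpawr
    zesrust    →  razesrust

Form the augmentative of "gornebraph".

gornebraphhim

livgupk and katuwk both end in -k yet inflect differently (livgupkkim, rakatuwk), so the final letter is not what conditions the rule; the second-to-last letter is.
"gornebraph" has second-to-last letter 'p'. The stems whose second-to-last letter is 'p' (livgupk → livgupkkim, kopitsupw → kopitsupwwim) double the final consonant and add -im.
The other pattern: stems whose second-to-last letter is 's', 't' or 'w' add the prefix ra-.
So gornebraph → gornebraphhim.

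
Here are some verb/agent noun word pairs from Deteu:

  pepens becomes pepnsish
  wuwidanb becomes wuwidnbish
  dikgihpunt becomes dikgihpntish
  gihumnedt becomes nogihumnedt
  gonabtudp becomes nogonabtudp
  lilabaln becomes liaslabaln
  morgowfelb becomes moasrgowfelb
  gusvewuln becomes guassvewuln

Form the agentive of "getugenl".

dikgihpunt and gihumnedt both end in -t yet inflect differently (dikgihpntish, nogihumnedt), so the final letter is not what conditions the rule; the second-to-last letter is.
"getugenl" has second-to-last letter 'n'. The stems whose second-to-last letter is 'n' (pepens → pepnsish, wuwidanb → wuwidnbish, dikgihpunt → dikgihpntish) delete the last vowel and add -ish.
The other patterns: stems whose second-to-last letter is 'd' add the prefix no-; stems whose second-to-last letter is 'l' insert -as- after the first vowel.
So getugenl → getugnlish.

getugnlish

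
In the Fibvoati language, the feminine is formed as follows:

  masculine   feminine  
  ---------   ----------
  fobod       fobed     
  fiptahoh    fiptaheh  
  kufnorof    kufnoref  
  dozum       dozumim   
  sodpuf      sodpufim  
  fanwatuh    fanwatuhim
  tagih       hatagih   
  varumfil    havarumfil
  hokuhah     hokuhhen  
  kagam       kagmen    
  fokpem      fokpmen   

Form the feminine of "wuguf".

wugufim

kufnorof and sodpuf both end in -f yet inflect differently (kufnoref, sodpufim), so the final letter is not what conditions the rule; the last vowel is.
"wuguf" has last vowel 'u'. The stems whose last vowel is 'u' (dozum → dozumim, sodpuf → sodpufim, fanwatuh → fanwatuhim) add -im.
So wuguf → wugufim.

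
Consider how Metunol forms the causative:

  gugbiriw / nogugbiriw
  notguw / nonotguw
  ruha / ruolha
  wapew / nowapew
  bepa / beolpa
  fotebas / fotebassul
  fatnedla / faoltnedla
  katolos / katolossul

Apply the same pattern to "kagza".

bepa and fotebas both have last vowel 'a' yet inflect differently (beolpa, fotebassul), so the last vowel is not what conditions the rule; the final letter is.
"kagza" ends in -a. The stems ending in -a (bepa → beolpa, fatnedla → faoltnedla, ruha → ruolha) insert -ol- after the first vowel.
So kagza → kaolgza.

kaolgza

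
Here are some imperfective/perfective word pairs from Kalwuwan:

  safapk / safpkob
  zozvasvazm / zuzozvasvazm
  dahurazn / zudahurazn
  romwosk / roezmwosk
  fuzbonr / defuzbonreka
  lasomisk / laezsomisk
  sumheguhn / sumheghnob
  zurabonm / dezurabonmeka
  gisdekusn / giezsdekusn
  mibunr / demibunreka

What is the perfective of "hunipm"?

hunpmob

safapk and lasomisk both end in -k yet inflect differently (safpkob, laezsomisk), so the final letter is not what conditions the rule; the second-to-last letter is.
"hunipm" has second-to-last letter 'p'. The one such stem in the data (safapk → safpkob) deletes the last vowel and adds -ob (as does sumheguhn), so the same rule applies.
The other patterns: stems whose second-to-last letter is 'n' add de- … -eka around the stem; stems whose second-to-last letter is 's' insert -ez- after the first vowel; stems whose second-to-last letter is 'z' add the prefix zu-.
So hunipm → hunpmob.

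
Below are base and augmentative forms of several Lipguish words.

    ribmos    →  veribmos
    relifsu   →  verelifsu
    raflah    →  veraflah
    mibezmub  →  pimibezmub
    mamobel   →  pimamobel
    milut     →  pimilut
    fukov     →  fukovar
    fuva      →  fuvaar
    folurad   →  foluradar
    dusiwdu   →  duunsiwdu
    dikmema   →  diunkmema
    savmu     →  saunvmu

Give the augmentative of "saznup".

saunznup

relifsu and dusiwdu both end in -u yet inflect differently (verelifsu, duunsiwdu), so the final letter is not what conditions the rule; the first letter is.
"saznup" begins with s-. The one such stem in the data (savmu → saunvmu) inserts -un- after the first vowel (as do dusiwdu, dikmema), so the same rule applies.
So saznup → saunznup.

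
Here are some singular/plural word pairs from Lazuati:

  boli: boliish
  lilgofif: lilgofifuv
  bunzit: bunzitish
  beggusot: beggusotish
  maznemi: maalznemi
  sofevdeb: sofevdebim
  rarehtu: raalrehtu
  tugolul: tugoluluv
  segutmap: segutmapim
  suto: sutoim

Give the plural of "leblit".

leblituv

maznemi and boli both end in -i yet inflect differently (maalznemi, boliish), so the final letter is not what conditions the rule; the first letter is.
"leblit" begins with l-. The one such stem in the data (lilgofif → lilgofifuv) adds -uv, so the same rule applies.
So leblit → leblituv.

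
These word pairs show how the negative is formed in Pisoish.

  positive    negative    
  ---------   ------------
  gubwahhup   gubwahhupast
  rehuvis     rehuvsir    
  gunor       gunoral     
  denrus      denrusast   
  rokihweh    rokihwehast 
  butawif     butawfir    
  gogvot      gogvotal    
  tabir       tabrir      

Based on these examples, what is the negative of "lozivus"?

"lozivus" has last vowel 'u'. The stems whose last vowel is 'u' (gubwahhup → gubwahhupast, denrus → denrusast) add -ast.
So lozivus → lozivusast.

lozivusast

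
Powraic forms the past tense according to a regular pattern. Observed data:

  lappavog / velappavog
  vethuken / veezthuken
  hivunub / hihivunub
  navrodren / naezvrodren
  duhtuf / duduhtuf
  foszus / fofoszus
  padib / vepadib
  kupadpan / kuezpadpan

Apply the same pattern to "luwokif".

veluwokif

padib and hivunub both end in -b yet inflect differently (vepadib, hihivunub), so the final letter is not what conditions the rule; the last vowel is.
"luwokif" has last vowel 'i'. The one such stem in the data (padib → vepadib) adds the prefix ve-, so the same rule applies.
So luwokif → veluwokif.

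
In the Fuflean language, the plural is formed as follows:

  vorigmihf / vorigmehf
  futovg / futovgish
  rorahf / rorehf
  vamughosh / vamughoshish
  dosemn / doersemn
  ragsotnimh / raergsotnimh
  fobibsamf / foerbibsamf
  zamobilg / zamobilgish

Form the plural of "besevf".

"besevf" has second-to-last letter 'v'. The one such stem in the data (futovg → futovgish) adds -ish, so the same rule applies.
The other patterns: stems whose second-to-last letter is 'h' change the last vowel to 'e'; stems whose second-to-last letter is 'm' insert -er- after the first vowel.
So besevf → besevfish.

besevfish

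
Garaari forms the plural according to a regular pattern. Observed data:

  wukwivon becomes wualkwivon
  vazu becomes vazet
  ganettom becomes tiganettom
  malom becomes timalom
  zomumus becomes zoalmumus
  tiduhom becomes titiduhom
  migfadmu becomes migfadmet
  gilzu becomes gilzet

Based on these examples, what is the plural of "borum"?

migfadmu and zomumus both have last vowel 'u' yet inflect differently (migfadmet, zoalmumus), so the last vowel is not what conditions the rule; the final letter is.
"borum" ends in -m. The stems ending in -m (malom → timalom, ganettom → tiganettom, tiduhom → titiduhom) add the prefix ti-.
The other patterns: stems ending in -u drop the final letter and add -et; stems ending in -n or -s insert -al- after the first vowel.
So borum → tiborum.

tiborum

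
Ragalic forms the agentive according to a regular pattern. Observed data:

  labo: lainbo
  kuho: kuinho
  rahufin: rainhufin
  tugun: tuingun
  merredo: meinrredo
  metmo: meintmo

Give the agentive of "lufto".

Every pair shown (labo → lainbo, kuho → kuinho, rahufin → rainhufin, …) follows the same rule: insert -in- after the first vowel.
So lufto → luinfto.

luinfto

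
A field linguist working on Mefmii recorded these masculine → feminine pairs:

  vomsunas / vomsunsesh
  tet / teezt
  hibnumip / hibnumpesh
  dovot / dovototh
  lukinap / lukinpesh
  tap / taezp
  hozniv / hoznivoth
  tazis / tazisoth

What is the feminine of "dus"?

tet and dovot both end in -t yet inflect differently (teezt, dovototh), so the final letter is not what conditions the rule; the number of vowels is.
"dus" has 1 vowel. The stems with 1 vowel (tap → taezp, tet → teezt) insert -ez- after the first vowel.
The other patterns: stems with 2 vowels add -oth; stems with 3 vowels delete the last vowel and add -esh.
So dus → duezs.

duezs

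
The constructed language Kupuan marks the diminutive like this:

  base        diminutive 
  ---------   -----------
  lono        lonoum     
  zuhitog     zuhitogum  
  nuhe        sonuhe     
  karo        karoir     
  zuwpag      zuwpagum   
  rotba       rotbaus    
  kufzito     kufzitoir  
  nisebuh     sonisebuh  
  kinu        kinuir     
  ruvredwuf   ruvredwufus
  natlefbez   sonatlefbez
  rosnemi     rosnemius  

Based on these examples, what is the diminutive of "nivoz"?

"nivoz" begins with n-. The stems beginning with n- (nisebuh → sonisebuh, natlefbez → sonatlefbez, nuhe → sonuhe) add the prefix so-.
The other patterns: stems beginning with k- add -ir; stems beginning with r- add -us; stems beginning with l- or z- add -um.
So nivoz → sonivoz.

sonivoz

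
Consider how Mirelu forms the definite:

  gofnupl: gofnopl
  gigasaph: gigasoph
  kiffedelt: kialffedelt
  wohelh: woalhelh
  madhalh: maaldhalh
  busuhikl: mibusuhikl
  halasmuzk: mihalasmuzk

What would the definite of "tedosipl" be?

tedosopl

"tedosipl" has second-to-last letter 'p'. The stems whose second-to-last letter is 'p' (gofnupl → gofnopl, gigasaph → gigasoph) change the last vowel to 'o'.
The other patterns: stems whose second-to-last letter is 'l' insert -al- after the first vowel; stems whose second-to-last letter is 'k' or 'z' add the prefix mi-.
So tedosipl → tedosopl.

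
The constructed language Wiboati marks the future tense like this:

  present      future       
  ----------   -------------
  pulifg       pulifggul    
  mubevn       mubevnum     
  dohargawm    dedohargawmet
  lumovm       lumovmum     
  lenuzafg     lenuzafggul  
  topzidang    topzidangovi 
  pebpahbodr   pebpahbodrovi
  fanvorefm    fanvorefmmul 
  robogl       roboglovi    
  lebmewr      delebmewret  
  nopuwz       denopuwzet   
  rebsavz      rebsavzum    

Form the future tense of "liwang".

rebsavz and nopuwz both end in -z yet inflect differently (rebsavzum, denopuwzet), so the final letter is not what conditions the rule; the second-to-last letter is.
"liwang" has second-to-last letter 'n'. The one such stem in the data (topzidang → topzidangovi) adds -ovi, so the same rule applies.
The other patterns: stems whose second-to-last letter is 'v' add -um; stems whose second-to-last letter is 'w' add de- … -et around the stem; stems whose second-to-last letter is 'f' double the final consonant and add -ul.
So liwang → liwangovi.

liwangovi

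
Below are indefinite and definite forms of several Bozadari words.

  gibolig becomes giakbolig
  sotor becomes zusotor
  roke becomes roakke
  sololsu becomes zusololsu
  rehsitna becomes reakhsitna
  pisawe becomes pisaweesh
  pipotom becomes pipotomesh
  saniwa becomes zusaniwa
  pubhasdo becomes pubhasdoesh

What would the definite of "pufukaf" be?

pufukafesh

"pufukaf" begins with p-. The stems beginning with p- (pipotom → pipotomesh, pisawe → pisaweesh, pubhasdo → pubhasdoesh) add -esh.
The other patterns: stems beginning with s- add the prefix zu-; stems beginning with g- or r- insert -ak- after the first vowel.
So pufukaf → pufukafesh.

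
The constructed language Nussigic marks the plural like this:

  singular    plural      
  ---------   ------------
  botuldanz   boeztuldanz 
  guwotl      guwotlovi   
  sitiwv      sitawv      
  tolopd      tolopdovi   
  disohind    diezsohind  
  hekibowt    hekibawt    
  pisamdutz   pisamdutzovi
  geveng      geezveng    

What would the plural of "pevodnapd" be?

pevodnapdovi

"pevodnapd" has second-to-last letter 'p'. The one such stem in the data (tolopd → tolopdovi) adds -ovi, so the same rule applies.
So pevodnapd → pevodnapdovi.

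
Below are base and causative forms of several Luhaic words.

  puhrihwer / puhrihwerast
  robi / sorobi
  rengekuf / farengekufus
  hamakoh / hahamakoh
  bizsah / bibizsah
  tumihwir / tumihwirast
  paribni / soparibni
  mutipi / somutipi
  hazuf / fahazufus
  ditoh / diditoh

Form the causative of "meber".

meberast

tumihwir and mutipi both have last vowel 'i' yet inflect differently (tumihwirast, somutipi), so the last vowel is not what conditions the rule; the final letter is.
"meber" ends in -r. The stems ending in -r (tumihwir → tumihwirast, puhrihwer → puhrihwerast) add -ast.
The other patterns: stems ending in -h repeat the first consonant+vowel as a prefix; stems ending in -i add the prefix so-; stems ending in -f add fa- … -us around the stem.
So meber → meberast.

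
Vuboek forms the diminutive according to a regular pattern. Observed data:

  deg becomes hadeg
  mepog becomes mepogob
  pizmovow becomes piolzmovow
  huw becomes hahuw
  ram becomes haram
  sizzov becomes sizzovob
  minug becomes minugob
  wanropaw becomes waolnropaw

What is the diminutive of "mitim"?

deg and mepog both end in -g yet inflect differently (hadeg, mepogob), so the final letter is not what conditions the rule; the number of vowels is.
"mitim" has 2 vowels. The stems with 2 vowels (mepog → mepogob, minug → minugob, sizzov → sizzovob) add -ob.
So mitim → mitimob.

mitimob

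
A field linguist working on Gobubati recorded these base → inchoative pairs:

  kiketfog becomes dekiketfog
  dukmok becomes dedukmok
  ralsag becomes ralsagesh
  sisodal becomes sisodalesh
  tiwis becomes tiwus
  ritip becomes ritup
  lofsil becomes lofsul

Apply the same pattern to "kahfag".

kiketfog and ralsag both end in -g yet inflect differently (dekiketfog, ralsagesh), so the final letter is not what conditions the rule; the last vowel is.
"kahfag" has last vowel 'a'. The stems whose last vowel is 'a' (ralsag → ralsagesh, sisodal → sisodalesh) add -esh.
So kahfag → kahfagesh.

kahfagesh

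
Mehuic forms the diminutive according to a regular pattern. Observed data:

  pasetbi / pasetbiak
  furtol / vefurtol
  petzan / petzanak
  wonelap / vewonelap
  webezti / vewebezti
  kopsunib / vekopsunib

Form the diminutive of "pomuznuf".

"pomuznuf" begins with p-. The stems beginning with p- (pasetbi → pasetbiak, petzan → petzanak) add -ak.
The other pattern: stems beginning with f-, k- or w- add the prefix ve-.
So pomuznuf → pomuznufak.

pomuznufak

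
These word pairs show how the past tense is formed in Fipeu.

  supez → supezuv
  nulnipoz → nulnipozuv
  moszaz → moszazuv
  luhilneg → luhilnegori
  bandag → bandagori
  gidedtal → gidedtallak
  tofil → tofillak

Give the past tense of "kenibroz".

supez and luhilneg both have last vowel 'e' yet inflect differently (supezuv, luhilnegori), so the last vowel is not what conditions the rule; the final letter is.
"kenibroz" ends in -z. The stems ending in -z (supez → supezuv, nulnipoz → nulnipozuv, moszaz → moszazuv) add -uv.
So kenibroz → kenibrozuv.

kenibrozuv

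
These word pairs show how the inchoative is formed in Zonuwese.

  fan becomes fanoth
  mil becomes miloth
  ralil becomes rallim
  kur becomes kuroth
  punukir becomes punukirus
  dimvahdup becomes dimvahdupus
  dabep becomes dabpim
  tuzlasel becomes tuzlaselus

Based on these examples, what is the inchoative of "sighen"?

sighnim

mil and ralil both end in -l yet inflect differently (miloth, rallim), so the final letter is not what conditions the rule; the number of vowels is.
"sighen" has 2 vowels. The stems with 2 vowels (dabep → dabpim, ralil → rallim) delete the last vowel and add -im.
So sighen → sighnim.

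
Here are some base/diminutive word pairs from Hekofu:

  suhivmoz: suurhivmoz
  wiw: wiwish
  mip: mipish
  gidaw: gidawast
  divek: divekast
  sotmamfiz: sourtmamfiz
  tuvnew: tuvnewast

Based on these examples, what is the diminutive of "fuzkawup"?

fuurzkawup

"fuzkawup" has 3 vowels. The stems with 3 vowels (sotmamfiz → sourtmamfiz, suhivmoz → suurhivmoz) insert -ur- after the first vowel.
So fuzkawup → fuurzkawup.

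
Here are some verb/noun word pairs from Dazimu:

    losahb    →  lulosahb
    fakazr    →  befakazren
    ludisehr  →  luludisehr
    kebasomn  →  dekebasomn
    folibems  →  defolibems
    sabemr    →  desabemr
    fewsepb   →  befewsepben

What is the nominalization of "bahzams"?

debahzams

"bahzams" has second-to-last letter 'm'. The stems whose second-to-last letter is 'm' (kebasomn → dekebasomn, folibems → defolibems, sabemr → desabemr) add the prefix de-.
The other patterns: stems whose second-to-last letter is 'h' add the prefix lu-; stems whose second-to-last letter is 'p' or 'z' add be- … -en around the stem.
So bahzams → debahzams.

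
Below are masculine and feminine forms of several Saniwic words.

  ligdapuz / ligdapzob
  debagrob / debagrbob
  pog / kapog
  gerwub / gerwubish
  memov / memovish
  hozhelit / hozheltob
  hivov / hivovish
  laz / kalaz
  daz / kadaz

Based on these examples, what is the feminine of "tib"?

katib

daz and ligdapuz both end in -z yet inflect differently (kadaz, ligdapzob), so the final letter is not what conditions the rule; the number of vowels is.
"tib" has 1 vowel. The stems with 1 vowel (daz → kadaz, laz → kalaz, pog → kapog) add the prefix ka-.
So tib → katib.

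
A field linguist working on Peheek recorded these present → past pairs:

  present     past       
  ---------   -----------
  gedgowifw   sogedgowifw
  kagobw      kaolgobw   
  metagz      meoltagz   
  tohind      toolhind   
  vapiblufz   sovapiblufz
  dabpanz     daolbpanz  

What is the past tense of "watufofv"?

sowatufofv

gedgowifw and kagobw both end in -w yet inflect differently (sogedgowifw, kaolgobw), so the final letter is not what conditions the rule; the second-to-last letter is.
"watufofv" has second-to-last letter 'f'. The stems whose second-to-last letter is 'f' (gedgowifw → sogedgowifw, vapiblufz → sovapiblufz) add the prefix so-.
So watufofv → sowatufofv.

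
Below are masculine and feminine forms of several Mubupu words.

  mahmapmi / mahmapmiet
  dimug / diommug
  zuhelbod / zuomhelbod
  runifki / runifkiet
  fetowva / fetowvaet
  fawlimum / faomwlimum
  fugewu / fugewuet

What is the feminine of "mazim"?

"mazim" ends in a consonant. The stems ending in a consonant (dimug → diommug, zuhelbod → zuomhelbod, fawlimum → faomwlimum) insert -om- after the first vowel.
So mazim → maomzim.

maomzim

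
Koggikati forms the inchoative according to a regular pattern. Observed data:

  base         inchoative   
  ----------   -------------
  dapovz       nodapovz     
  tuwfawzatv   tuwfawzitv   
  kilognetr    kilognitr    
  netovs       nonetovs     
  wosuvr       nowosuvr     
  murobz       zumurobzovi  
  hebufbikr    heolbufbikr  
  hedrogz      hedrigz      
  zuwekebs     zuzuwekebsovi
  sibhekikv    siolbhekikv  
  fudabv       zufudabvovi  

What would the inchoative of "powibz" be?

zupowibzovi

"powibz" has second-to-last letter 'b'. The stems whose second-to-last letter is 'b' (fudabv → zufudabvovi, zuwekebs → zuzuwekebsovi, murobz → zumurobzovi) add zu- … -ovi around the stem.
The other patterns: stems whose second-to-last letter is 'k' insert -ol- after the first vowel; stems whose second-to-last letter is 'v' add the prefix no-; stems whose second-to-last letter is 'g' or 't' change the last vowel to 'i'.
So powibz → zupowibzovi.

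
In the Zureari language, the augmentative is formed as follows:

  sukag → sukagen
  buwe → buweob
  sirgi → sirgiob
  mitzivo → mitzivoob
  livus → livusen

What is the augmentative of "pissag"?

"pissag" ends in a consonant. The stems ending in a consonant (sukag → sukagen, livus → livusen) add -en.
So pissag → pissagen.

pissagen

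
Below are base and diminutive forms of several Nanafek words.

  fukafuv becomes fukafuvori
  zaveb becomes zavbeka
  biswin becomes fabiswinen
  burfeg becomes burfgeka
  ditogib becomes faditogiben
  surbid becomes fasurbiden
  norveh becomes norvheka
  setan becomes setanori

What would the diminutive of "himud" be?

himudori

"himud" has last vowel 'u'. The one such stem in the data (fukafuv → fukafuvori) adds -ori, so the same rule applies.
The other patterns: stems whose last vowel is 'e' delete the last vowel and add -eka; stems whose last vowel is 'i' add fa- … -en around the stem.
So himud → himudori.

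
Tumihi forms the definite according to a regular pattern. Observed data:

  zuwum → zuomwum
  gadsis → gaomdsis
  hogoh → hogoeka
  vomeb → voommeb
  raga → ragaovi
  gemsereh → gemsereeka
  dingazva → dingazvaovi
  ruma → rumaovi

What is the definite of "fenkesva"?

fenkesvaovi

gemsereh and vomeb both have last vowel 'e' yet inflect differently (gemsereeka, voommeb), so the last vowel is not what conditions the rule; the final letter is.
"fenkesva" ends in -a. The stems ending in -a (dingazva → dingazvaovi, raga → ragaovi, ruma → rumaovi) add -ovi.
So fenkesva → fenkesvaovi.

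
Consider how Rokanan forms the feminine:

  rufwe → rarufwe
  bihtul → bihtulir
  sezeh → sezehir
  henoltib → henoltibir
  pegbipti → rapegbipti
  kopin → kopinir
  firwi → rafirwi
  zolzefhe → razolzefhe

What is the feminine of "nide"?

ranide

kopin and firwi both have last vowel 'i' yet inflect differently (kopinir, rafirwi), so the last vowel is not what conditions the rule; whether the stem ends in a vowel or a consonant is.
"nide" ends in a vowel. The stems ending in a vowel (firwi → rafirwi, pegbipti → rapegbipti, zolzefhe → razolzefhe) add the prefix ra-.
So nide → ranide.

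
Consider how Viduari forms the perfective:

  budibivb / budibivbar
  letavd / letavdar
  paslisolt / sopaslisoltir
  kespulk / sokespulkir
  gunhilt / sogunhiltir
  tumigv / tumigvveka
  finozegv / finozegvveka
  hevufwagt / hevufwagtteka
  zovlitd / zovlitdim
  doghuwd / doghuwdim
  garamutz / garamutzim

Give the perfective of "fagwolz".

sofagwolzir

paslisolt and hevufwagt both end in -t yet inflect differently (sopaslisoltir, hevufwagtteka), so the final letter is not what conditions the rule; the second-to-last letter is.
"fagwolz" has second-to-last letter 'l'. The stems whose second-to-last letter is 'l' (paslisolt → sopaslisoltir, kespulk → sokespulkir, gunhilt → sogunhiltir) add so- … -ir around the stem.
So fagwolz → sofagwolzir.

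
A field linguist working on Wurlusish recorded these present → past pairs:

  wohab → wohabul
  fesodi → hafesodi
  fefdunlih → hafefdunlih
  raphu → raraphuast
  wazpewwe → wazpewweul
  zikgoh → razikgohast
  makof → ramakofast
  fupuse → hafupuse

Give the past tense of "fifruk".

hafifruk

wazpewwe and fupuse both end in -e yet inflect differently (wazpewweul, hafupuse), so the final letter is not what conditions the rule; the first letter is.
"fifruk" begins with f-. The stems beginning with f- (fupuse → hafupuse, fesodi → hafesodi, fefdunlih → hafefdunlih) add the prefix ha-.
The other patterns: stems beginning with w- add -ul; stems beginning with m-, r- or z- add ra- … -ast around the stem.
So fifruk → hafifruk.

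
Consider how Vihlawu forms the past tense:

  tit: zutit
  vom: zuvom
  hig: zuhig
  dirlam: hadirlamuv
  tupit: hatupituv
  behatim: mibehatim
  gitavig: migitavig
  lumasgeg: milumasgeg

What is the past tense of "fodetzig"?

mifodetzig

vom and dirlam both end in -m yet inflect differently (zuvom, hadirlamuv), so the final letter is not what conditions the rule; the number of vowels is.
"fodetzig" has 3 vowels. The stems with 3 vowels (behatim → mibehatim, gitavig → migitavig, lumasgeg → milumasgeg) add the prefix mi-.
The other patterns: stems with 1 vowel add the prefix zu-; stems with 2 vowels add ha- … -uv around the stem.
So fodetzig → mifodetzig.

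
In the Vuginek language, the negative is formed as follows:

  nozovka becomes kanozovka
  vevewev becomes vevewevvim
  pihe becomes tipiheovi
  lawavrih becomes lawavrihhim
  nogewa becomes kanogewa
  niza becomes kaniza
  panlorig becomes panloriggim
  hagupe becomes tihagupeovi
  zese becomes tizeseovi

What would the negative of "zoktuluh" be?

zoktuluhhim

hagupe and vevewev both have last vowel 'e' yet inflect differently (tihagupeovi, vevewevvim), so the last vowel is not what conditions the rule; the final letter is.
"zoktuluh" ends in -h. The one such stem in the data (lawavrih → lawavrihhim) doubles the final consonant and adds -im (as do vevewev, panlorig), so the same rule applies.
So zoktuluh → zoktuluhhim.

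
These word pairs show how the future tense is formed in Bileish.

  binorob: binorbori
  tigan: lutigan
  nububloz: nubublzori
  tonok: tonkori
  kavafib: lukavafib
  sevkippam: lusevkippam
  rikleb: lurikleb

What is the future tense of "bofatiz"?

binorob and rikleb both end in -b yet inflect differently (binorbori, lurikleb), so the final letter is not what conditions the rule; the last vowel is.
"bofatiz" has last vowel 'i'. The one such stem in the data (kavafib → lukavafib) adds the prefix lu-, so the same rule applies.
So bofatiz → lubofatiz.

lubofatiz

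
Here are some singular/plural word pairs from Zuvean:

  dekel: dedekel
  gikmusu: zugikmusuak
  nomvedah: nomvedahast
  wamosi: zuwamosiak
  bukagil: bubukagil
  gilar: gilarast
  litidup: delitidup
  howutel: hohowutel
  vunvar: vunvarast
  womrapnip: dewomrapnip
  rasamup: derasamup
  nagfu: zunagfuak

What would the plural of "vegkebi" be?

wamosi and bukagil both have last vowel 'i' yet inflect differently (zuwamosiak, bubukagil), so the last vowel is not what conditions the rule; the final letter is.
"vegkebi" ends in -i. The one such stem in the data (wamosi → zuwamosiak) adds zu- … -ak around the stem, so the same rule applies.
The other patterns: stems ending in -l repeat the first consonant+vowel as a prefix; stems ending in -p add the prefix de-; stems ending in -h or -r add -ast.
So vegkebi → zuvegkebiak.

zuvegkebiak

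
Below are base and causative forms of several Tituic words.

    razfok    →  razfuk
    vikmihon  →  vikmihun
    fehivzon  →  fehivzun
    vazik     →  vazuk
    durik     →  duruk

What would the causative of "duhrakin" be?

Every pair shown (razfok → razfuk, vikmihon → vikmihun, fehivzon → fehivzun, …) follows the same rule: change the last vowel to 'u'.
So duhrakin → duhrakun.

duhrakun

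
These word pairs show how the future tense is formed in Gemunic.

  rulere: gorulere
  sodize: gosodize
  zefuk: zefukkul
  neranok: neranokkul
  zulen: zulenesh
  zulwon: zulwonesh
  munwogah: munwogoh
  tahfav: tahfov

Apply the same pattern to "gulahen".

gulahenesh

rulere and zulen both have last vowel 'e' yet inflect differently (gorulere, zulenesh), so the last vowel is not what conditions the rule; the final letter is.
"gulahen" ends in -n. The stems ending in -n (zulen → zulenesh, zulwon → zulwonesh) add -esh.
The other patterns: stems ending in -e add the prefix go-; stems ending in -k double the final consonant and add -ul; stems ending in -h or -v change the last vowel to 'o'.
So gulahen → gulahenesh.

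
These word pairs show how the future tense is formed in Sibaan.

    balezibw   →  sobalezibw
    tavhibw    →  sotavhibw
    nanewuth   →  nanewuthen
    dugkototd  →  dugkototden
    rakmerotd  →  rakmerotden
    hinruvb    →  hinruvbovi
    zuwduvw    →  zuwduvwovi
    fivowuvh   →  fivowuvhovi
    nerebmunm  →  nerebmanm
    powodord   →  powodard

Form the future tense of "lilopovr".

balezibw and zuwduvw both end in -w yet inflect differently (sobalezibw, zuwduvwovi), so the final letter is not what conditions the rule; the second-to-last letter is.
"lilopovr" has second-to-last letter 'v'. The stems whose second-to-last letter is 'v' (hinruvb → hinruvbovi, zuwduvw → zuwduvwovi, fivowuvh → fivowuvhovi) add -ovi.
The other patterns: stems whose second-to-last letter is 'b' add the prefix so-; stems whose second-to-last letter is 't' add -en; stems whose second-to-last letter is 'n' or 'r' change the last vowel to 'a'.
So lilopovr → lilopovrovi.

lilopovrovi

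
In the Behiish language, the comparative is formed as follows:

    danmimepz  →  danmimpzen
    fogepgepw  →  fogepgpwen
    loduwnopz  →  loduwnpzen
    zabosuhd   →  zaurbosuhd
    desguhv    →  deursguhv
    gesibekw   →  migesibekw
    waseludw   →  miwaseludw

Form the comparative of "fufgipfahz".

fuurfgipfahz

fogepgepw and gesibekw both end in -w yet inflect differently (fogepgpwen, migesibekw), so the final letter is not what conditions the rule; the second-to-last letter is.
"fufgipfahz" has second-to-last letter 'h'. The stems whose second-to-last letter is 'h' (zabosuhd → zaurbosuhd, desguhv → deursguhv) insert -ur- after the first vowel.
So fufgipfahz → fuurfgipfahz.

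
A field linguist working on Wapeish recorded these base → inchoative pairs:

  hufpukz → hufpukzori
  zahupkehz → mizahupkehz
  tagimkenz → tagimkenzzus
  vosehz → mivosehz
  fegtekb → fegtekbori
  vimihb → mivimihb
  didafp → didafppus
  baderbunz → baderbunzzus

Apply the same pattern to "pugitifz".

pugitifzzus

fegtekb and vimihb both end in -b yet inflect differently (fegtekbori, mivimihb), so the final letter is not what conditions the rule; the second-to-last letter is.
"pugitifz" has second-to-last letter 'f'. The one such stem in the data (didafp → didafppus) doubles the final consonant and adds -us (as do baderbunz, tagimkenz), so the same rule applies.
So pugitifz → pugitifzzus.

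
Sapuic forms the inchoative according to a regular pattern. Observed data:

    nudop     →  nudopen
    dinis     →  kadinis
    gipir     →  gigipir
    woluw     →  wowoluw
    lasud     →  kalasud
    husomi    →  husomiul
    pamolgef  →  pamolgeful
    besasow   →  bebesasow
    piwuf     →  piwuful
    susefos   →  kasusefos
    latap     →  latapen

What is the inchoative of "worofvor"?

woworofvor

nudop and besasow both have last vowel 'o' yet inflect differently (nudopen, bebesasow), so the last vowel is not what conditions the rule; the final letter is.
"worofvor" ends in -r. The one such stem in the data (gipir → gigipir) repeats the first consonant+vowel as a prefix (as do besasow, woluw), so the same rule applies.
The other patterns: stems ending in -p add -en; stems ending in -f or -i add -ul; stems ending in -d or -s add the prefix ka-.
So worofvor → woworofvor.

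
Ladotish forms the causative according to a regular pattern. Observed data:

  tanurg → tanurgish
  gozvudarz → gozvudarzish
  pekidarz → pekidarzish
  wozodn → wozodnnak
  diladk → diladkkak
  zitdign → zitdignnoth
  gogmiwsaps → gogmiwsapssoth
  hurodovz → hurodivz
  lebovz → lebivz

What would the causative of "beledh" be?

wozodn and zitdign both end in -n yet inflect differently (wozodnnak, zitdignnoth), so the final letter is not what conditions the rule; the second-to-last letter is.
"beledh" has second-to-last letter 'd'. The stems whose second-to-last letter is 'd' (wozodn → wozodnnak, diladk → diladkkak) double the final consonant and add -ak.
So beledh → beledhhak.

beledhhak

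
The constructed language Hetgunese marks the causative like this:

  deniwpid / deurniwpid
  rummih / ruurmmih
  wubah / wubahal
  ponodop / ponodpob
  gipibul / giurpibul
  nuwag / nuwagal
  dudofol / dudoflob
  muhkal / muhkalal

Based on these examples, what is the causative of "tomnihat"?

"tomnihat" has last vowel 'a'. The stems whose last vowel is 'a' (nuwag → nuwagal, wubah → wubahal, muhkal → muhkalal) add -al.
So tomnihat → tomnihatal.

tomnihatal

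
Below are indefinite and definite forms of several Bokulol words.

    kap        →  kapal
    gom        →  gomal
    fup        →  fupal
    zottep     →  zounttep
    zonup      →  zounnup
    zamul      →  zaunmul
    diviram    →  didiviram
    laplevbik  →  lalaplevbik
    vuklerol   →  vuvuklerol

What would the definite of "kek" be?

"kek" has 1 vowel. The stems with 1 vowel (kap → kapal, gom → gomal, fup → fupal) add -al.
So kek → kekal.

kekal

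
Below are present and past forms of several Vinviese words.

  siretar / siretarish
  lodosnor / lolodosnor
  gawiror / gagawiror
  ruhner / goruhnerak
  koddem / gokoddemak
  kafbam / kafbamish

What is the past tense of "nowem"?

gonowemak

"nowem" has last vowel 'e'. The stems whose last vowel is 'e' (koddem → gokoddemak, ruhner → goruhnerak) add go- … -ak around the stem.
The other patterns: stems whose last vowel is 'o' repeat the first consonant+vowel as a prefix; stems whose last vowel is 'a' add -ish.
So nowem → gonowemak.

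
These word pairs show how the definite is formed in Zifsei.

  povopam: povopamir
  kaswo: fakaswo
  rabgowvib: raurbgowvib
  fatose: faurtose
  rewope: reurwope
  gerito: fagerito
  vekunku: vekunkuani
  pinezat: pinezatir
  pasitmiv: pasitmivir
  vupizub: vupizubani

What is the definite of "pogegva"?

"pogegva" begins with p-. The stems beginning with p- (povopam → povopamir, pinezat → pinezatir, pasitmiv → pasitmivir) add -ir.
The other patterns: stems beginning with v- add -ani; stems beginning with f- or r- insert -ur- after the first vowel; stems beginning with g- or k- add the prefix fa-.
So pogegva → pogegvair.

pogegvair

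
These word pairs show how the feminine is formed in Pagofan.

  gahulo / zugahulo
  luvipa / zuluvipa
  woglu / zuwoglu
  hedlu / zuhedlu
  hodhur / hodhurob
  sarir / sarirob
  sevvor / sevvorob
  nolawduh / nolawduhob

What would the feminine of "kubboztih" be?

woglu and hodhur both have last vowel 'u' yet inflect differently (zuwoglu, hodhurob), so the last vowel is not what conditions the rule; whether the stem ends in a vowel or a consonant is.
"kubboztih" ends in a consonant. The stems ending in a consonant (hodhur → hodhurob, sarir → sarirob, sevvor → sevvorob) add -ob.
The other pattern: stems ending in a vowel add the prefix zu-.
So kubboztih → kubboztihob.

kubboztihob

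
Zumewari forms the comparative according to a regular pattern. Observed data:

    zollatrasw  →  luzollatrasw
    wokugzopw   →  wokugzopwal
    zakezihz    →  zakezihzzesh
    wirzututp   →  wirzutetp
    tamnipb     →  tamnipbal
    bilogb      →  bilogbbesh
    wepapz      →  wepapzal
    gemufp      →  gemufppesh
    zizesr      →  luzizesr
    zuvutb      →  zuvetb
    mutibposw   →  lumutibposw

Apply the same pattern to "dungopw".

dungopwal

zollatrasw and wokugzopw both end in -w yet inflect differently (luzollatrasw, wokugzopwal), so the final letter is not what conditions the rule; the second-to-last letter is.
"dungopw" has second-to-last letter 'p'. The stems whose second-to-last letter is 'p' (wokugzopw → wokugzopwal, tamnipb → tamnipbal, wepapz → wepapzal) add -al.
So dungopw → dungopwal.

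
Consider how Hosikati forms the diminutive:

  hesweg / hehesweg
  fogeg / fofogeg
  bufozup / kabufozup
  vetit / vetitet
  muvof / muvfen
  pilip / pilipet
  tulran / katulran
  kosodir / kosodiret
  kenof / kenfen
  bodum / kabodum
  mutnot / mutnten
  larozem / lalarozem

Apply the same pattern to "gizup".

"gizup" has last vowel 'u'. The stems whose last vowel is 'u' (bufozup → kabufozup, bodum → kabodum) add the prefix ka-.
The other patterns: stems whose last vowel is 'o' delete the last vowel and add -en; stems whose last vowel is 'i' add -et; stems whose last vowel is 'e' repeat the first consonant+vowel as a prefix.
So gizup → kagizup.

kagizup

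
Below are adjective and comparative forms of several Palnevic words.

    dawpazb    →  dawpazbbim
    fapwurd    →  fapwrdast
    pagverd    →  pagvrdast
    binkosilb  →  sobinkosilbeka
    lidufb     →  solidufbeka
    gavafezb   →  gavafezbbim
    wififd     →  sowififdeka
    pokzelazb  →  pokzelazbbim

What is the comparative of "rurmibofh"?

sorurmibofheka

gavafezb and binkosilb both end in -b yet inflect differently (gavafezbbim, sobinkosilbeka), so the final letter is not what conditions the rule; the second-to-last letter is.
"rurmibofh" has second-to-last letter 'f'. The stems whose second-to-last letter is 'f' (wififd → sowififdeka, lidufb → solidufbeka) add so- … -eka around the stem.
So rurmibofh → sorurmibofheka.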